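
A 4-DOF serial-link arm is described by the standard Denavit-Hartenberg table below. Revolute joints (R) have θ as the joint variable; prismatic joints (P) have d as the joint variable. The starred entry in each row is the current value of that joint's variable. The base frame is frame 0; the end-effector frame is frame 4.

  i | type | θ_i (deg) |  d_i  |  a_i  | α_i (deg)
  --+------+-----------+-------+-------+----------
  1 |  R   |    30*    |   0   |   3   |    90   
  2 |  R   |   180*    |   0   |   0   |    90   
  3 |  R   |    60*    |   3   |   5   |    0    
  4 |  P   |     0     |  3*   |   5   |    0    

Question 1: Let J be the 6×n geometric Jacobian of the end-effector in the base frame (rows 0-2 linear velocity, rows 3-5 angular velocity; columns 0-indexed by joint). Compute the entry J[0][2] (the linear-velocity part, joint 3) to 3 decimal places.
axis z_2 = (0.0000,0.0000,1.0000); lever o_n−o_2 = (-0.0000,-10.0000,6.0000)
cross product → J_v[:, 2] = (10.0000,-0.0000,-0.0000)
J_ω[:, 2] = z_2
entry J[0][2] = 10.0000

10.000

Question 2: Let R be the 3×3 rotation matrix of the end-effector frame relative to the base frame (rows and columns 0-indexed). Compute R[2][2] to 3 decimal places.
End-effector z-axis (col 2 of R) = (0.0000,0.0000,1.0000)
R[2][2] = 1.0000

1.000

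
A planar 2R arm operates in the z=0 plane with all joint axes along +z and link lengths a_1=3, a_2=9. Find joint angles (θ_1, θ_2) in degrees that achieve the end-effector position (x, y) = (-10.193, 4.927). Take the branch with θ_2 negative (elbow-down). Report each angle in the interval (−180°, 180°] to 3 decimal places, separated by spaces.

cos θ_2 = (128.1726−3²−9²)/(2·3·9) = 0.7069; θ_2 = -45.0168° (elbow-down)
β = atan2(4.9270,-10.1930) = 154.2022°; ψ = atan2(-6.3658,9.3621) = -34.2140°
θ_1 = β − ψ = 188.4163°

-171.584 -45.017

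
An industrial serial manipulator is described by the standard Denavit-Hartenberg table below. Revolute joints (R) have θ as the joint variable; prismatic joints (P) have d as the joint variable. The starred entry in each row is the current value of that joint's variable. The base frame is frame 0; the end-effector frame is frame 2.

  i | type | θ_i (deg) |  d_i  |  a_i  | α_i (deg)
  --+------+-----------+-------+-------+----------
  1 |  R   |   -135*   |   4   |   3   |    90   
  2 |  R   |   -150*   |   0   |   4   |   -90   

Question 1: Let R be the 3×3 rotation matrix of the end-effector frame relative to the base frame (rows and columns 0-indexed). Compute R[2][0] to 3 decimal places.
-0.500

End-effector x-axis (col 0 of R) = (0.6124,0.6124,-0.5000)
R[2][0] = -0.5000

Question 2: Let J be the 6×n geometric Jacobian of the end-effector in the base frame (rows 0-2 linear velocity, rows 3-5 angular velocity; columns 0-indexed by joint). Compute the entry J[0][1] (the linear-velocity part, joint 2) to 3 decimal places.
axis z_1 = (-0.7071,0.7071,0.0000); lever o_n−o_1 = (2.4495,2.4495,-2.0000)
cross product → J_v[:, 1] = (-1.4142,-1.4142,-3.4641)
J_ω[:, 1] = z_1
entry J[0][1] = -1.4142

-1.414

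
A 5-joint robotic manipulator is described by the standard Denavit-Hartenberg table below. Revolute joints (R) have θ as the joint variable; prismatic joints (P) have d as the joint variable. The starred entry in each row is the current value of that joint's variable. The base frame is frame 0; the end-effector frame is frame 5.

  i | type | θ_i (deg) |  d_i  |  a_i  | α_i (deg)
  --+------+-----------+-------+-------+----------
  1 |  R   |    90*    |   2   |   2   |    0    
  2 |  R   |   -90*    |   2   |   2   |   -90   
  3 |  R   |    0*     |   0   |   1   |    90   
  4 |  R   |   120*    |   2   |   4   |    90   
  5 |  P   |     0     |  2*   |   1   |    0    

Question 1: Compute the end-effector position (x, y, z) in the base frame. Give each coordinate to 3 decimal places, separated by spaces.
after link 1: o_1 = (0.0000, 2.0000, 2.0000)
after link 2: o_2 = (2.0000, 2.0000, 4.0000)
after link 3: o_3 = (3.0000, 2.0000, 4.0000)
after link 4: o_4 = (1.0000, 5.4641, 6.0000)
after link 5: o_5 = (2.2321, 7.3301, 6.0000)

2.232 7.330 6.000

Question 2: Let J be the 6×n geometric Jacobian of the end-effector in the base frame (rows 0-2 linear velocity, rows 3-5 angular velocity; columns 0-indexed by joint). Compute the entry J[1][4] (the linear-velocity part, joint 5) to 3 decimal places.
prismatic axis z_4 = (0.8660,0.5000,0.0000)
J_v[:, 4] = z_4; J_ω[:, 4] = (0,0,0)
entry J[1][4] = 0.5000

0.500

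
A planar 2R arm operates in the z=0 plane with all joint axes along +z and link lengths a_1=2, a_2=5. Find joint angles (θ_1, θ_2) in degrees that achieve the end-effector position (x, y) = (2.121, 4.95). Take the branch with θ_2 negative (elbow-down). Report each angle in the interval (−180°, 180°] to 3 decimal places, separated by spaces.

cos θ_2 = (29.0011−2²−5²)/(2·2·5) = 0.0001; θ_2 = -89.9967° (elbow-down)
β = atan2(4.9500,2.1210) = 66.8056°; ψ = atan2(-5.0000,2.0003) = -68.1958°
θ_1 = β − ψ = 135.0014°

135.001 -89.997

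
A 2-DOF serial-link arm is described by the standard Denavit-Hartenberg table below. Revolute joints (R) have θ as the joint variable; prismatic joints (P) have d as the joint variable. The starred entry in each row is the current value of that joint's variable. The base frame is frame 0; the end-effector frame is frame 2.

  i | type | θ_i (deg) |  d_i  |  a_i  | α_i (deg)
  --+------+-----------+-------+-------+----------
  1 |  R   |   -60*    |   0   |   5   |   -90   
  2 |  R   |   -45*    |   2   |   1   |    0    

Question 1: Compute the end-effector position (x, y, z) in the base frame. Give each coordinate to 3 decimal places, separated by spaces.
after link 1: o_1 = (2.5000, -4.3301, 0.0000)
after link 2: o_2 = (4.5856, -3.9425, 0.7071)

4.586 -3.942 0.707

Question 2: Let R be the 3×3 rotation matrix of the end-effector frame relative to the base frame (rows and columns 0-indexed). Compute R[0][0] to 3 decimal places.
End-effector x-axis (col 0 of R) = (0.3536,-0.6124,0.7071)
R[0][0] = 0.3536

0.354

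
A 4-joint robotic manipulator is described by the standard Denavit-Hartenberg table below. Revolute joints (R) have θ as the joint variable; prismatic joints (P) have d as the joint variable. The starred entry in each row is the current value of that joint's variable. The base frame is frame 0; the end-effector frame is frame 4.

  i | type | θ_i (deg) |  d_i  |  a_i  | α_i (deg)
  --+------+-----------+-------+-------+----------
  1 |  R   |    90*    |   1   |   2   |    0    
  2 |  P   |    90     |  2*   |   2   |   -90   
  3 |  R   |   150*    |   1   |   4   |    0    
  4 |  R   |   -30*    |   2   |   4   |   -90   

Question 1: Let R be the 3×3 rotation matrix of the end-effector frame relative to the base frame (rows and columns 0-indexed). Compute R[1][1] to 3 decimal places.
End-effector y-axis (col 1 of R) = (0.0000,1.0000,-0.0000)
R[1][1] = 1.0000

1.000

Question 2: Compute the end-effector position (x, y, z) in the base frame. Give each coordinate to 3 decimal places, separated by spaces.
after link 1: o_1 = (0.0000, 2.0000, 1.0000)
after link 2: o_2 = (-2.0000, 2.0000, 3.0000)
after link 3: o_3 = (1.4641, 1.0000, 1.0000)
after link 4: o_4 = (3.4641, -1.0000, -2.4641)

3.464 -1.000 -2.464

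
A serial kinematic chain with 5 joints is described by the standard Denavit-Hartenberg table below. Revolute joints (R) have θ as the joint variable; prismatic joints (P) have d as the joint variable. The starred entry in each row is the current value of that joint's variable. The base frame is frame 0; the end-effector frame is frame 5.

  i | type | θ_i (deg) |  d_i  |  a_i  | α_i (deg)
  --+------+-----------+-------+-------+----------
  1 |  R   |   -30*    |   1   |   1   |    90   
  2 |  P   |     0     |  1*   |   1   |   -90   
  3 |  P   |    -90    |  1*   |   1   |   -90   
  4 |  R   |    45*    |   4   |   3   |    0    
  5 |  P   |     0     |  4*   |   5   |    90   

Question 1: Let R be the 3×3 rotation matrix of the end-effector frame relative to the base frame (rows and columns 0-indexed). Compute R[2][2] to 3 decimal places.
End-effector z-axis (col 2 of R) = (-0.3536,-0.6124,0.7071)
R[2][2] = 0.7071

0.707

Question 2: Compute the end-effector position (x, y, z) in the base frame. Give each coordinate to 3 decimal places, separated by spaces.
after link 1: o_1 = (0.8660, -0.5000, 1.0000)
after link 2: o_2 = (1.2321, -1.8660, 1.0000)
after link 3: o_3 = (0.7321, -2.7321, 2.0000)
after link 4: o_4 = (3.1355, -6.5692, -0.1213)
after link 5: o_5 = (4.8318, -11.6310, -3.6569)

4.832 -11.631 -3.657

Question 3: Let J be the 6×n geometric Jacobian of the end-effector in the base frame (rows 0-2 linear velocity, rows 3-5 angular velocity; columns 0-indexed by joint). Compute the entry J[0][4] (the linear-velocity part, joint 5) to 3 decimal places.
0.866

prismatic axis z_4 = (0.8660,-0.5000,0.0000)
J_v[:, 4] = z_4; J_ω[:, 4] = (0,0,0)
entry J[0][4] = 0.8660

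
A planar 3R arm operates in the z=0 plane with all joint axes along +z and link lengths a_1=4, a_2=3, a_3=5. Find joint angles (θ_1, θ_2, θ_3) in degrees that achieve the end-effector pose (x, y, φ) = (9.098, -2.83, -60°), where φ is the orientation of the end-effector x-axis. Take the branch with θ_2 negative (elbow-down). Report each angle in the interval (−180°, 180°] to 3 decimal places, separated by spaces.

25.618 -30.003 -55.615

wrist centre = target − a_3·(cos φ, sin φ) = (6.5980, 1.5001)
cos θ_2 = (45.7840−4²−3²)/(2·4·3) = 0.8660; θ_2 = -30.0030° (elbow-down)
β = atan2(1.5001,6.5980) = 12.8091°; ψ = atan2(-1.5001,6.5980) = -12.8091°
θ_1 = β − ψ = 25.6182°
θ_3 = φ − θ_1 − θ_2 = -55.6152° (wrapped to (-180°,180°])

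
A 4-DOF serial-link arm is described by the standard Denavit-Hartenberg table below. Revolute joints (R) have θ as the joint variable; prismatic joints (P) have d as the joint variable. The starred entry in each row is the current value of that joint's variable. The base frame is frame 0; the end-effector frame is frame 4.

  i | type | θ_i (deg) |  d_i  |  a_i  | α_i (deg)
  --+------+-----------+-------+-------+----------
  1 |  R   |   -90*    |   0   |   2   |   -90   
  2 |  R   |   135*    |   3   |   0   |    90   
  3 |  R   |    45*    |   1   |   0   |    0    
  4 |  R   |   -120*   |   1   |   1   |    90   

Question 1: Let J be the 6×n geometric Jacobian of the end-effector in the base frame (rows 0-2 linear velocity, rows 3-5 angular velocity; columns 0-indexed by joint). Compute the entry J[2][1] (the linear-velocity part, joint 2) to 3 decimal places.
-1.231

axis z_1 = (1.0000,0.0000,0.0000); lever o_n−o_1 = (2.0341,-1.2312,-1.5972)
cross product → J_v[:, 1] = (-0.0000,1.5972,-1.2312)
J_ω[:, 1] = z_1
entry J[2][1] = -1.2312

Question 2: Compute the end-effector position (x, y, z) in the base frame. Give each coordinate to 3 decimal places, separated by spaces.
after link 1: o_1 = (0.0000, -2.0000, 0.0000)
after link 2: o_2 = (3.0000, -2.0000, 0.0000)
after link 3: o_3 = (3.0000, -2.7071, -0.7071)
after link 4: o_4 = (2.0341, -3.2312, -1.5972)

2.034 -3.231 -1.597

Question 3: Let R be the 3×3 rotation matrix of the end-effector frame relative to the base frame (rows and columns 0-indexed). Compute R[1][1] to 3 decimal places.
End-effector y-axis (col 1 of R) = (0.0000,-0.7071,-0.7071)
R[1][1] = -0.7071

-0.707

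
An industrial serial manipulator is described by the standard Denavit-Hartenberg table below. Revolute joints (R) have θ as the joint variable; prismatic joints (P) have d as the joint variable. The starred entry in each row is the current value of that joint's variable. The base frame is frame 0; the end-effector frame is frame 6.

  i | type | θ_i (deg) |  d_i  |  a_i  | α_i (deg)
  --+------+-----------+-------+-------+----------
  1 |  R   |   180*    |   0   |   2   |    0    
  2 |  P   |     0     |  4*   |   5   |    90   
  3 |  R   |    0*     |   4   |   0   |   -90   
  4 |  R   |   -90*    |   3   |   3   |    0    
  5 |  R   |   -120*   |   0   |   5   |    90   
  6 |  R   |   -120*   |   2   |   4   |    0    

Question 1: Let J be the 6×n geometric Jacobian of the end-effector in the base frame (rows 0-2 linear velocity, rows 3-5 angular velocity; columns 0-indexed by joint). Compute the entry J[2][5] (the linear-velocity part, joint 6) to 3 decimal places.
-2.000

axis z_5 = (-0.5000,-0.8660,0.0000); lever o_n−o_5 = (-2.7321,-0.7321,-3.4641)
cross product → J_v[:, 5] = (3.0000,-1.7321,-2.0000)
J_ω[:, 5] = z_5
entry J[2][5] = -2.0000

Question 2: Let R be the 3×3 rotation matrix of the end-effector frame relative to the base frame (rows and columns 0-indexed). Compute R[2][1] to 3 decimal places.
End-effector y-axis (col 1 of R) = (0.7500,-0.4330,-0.5000)
R[2][1] = -0.5000

-0.500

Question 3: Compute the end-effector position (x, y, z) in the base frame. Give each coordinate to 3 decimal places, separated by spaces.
-5.402 3.768 3.536

after link 1: o_1 = (-2.0000, 0.0000, 0.0000)
after link 2: o_2 = (-7.0000, 0.0000, 4.0000)
after link 3: o_3 = (-7.0000, 4.0000, 4.0000)
after link 4: o_4 = (-7.0000, 7.0000, 7.0000)
after link 5: o_5 = (-2.6699, 4.5000, 7.0000)
after link 6: o_6 = (-5.4019, 3.7679, 3.5359)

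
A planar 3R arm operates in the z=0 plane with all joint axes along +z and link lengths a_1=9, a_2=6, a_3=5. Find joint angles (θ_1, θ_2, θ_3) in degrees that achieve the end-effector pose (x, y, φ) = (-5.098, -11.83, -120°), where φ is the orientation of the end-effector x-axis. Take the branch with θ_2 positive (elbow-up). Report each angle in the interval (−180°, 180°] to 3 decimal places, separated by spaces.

wrist centre = target − a_3·(cos φ, sin φ) = (-2.5980, -7.4999)
cos θ_2 = (62.9977−9²−6²)/(2·9·6) = -0.5000; θ_2 = 120.0014° (elbow-up)
β = atan2(-7.4999,-2.5980) = -109.1064°; ψ = atan2(5.1961,5.9999) = 40.8936°
θ_1 = β − ψ = -150.0000°
θ_3 = φ − θ_1 − θ_2 = -90.0014° (wrapped to (-180°,180°])

-150.000 120.001 -90.001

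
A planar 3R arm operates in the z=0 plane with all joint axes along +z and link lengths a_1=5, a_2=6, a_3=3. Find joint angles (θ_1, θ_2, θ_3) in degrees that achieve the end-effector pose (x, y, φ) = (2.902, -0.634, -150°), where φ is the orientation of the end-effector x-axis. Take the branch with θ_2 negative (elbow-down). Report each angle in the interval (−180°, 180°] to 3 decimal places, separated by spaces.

77.896 -119.999 -107.896

wrist centre = target − a_3·(cos φ, sin φ) = (5.5001, 0.8660)
cos θ_2 = (31.0008−5²−6²)/(2·5·6) = -0.5000; θ_2 = -119.9991° (elbow-down)
β = atan2(0.8660,5.5001) = 8.9479°; ψ = atan2(-5.1962,2.0001) = -68.9477°
θ_1 = β − ψ = 77.8956°
θ_3 = φ − θ_1 − θ_2 = -107.8965° (wrapped to (-180°,180°])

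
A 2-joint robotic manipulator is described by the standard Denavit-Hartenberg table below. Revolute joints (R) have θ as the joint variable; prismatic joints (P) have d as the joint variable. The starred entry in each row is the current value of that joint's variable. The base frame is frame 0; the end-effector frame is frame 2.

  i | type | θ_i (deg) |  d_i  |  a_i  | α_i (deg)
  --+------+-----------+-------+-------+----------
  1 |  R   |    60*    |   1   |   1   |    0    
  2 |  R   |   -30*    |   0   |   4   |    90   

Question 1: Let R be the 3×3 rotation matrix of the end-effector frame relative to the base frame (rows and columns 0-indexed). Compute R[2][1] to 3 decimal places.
1.000

End-effector y-axis (col 1 of R) = (-0.0000,0.0000,1.0000)
R[2][1] = 1.0000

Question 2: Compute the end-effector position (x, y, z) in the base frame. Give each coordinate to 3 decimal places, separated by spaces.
3.964 2.866 1.000

after link 1: o_1 = (0.5000, 0.8660, 1.0000)
after link 2: o_2 = (3.9641, 2.8660, 1.0000)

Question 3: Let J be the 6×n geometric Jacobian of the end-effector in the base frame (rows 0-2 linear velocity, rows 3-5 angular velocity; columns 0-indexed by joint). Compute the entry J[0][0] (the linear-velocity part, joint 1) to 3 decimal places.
-2.866

axis z_0 = ẑ; lever o_n−o_0 = (3.9641,2.8660,1.0000)
cross product → J_v[:, 0] = (-2.8660,3.9641,0.0000)
J_ω[:, 0] = z_0
entry J[0][0] = -2.8660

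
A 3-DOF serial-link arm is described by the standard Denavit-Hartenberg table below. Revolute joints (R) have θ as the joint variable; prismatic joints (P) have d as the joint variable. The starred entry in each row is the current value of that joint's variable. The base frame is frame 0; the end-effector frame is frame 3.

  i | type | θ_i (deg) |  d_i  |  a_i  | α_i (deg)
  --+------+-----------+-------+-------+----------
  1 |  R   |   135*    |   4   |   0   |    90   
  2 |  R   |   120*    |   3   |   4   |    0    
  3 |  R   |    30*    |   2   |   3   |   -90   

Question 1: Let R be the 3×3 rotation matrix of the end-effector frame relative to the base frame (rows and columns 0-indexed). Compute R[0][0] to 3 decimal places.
End-effector x-axis (col 0 of R) = (0.6124,-0.6124,0.5000)
R[0][0] = 0.6124

0.612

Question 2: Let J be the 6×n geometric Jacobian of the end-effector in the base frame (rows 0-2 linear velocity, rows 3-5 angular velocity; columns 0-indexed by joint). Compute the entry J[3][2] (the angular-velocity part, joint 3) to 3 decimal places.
axis z_2 = (0.7071,0.7071,0.0000); lever o_n−o_2 = (3.2513,-0.4229,1.5000)
cross product → J_v[:, 2] = (1.0607,-1.0607,-2.5981)
J_ω[:, 2] = z_2
entry J[3][2] = 0.7071

0.707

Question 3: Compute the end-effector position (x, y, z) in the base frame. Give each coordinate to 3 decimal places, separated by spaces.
6.787 0.284 8.964

after link 1: o_1 = (0.0000, 0.0000, 4.0000)
after link 2: o_2 = (3.5355, 0.7071, 7.4641)
after link 3: o_3 = (6.7869, 0.2842, 8.9641)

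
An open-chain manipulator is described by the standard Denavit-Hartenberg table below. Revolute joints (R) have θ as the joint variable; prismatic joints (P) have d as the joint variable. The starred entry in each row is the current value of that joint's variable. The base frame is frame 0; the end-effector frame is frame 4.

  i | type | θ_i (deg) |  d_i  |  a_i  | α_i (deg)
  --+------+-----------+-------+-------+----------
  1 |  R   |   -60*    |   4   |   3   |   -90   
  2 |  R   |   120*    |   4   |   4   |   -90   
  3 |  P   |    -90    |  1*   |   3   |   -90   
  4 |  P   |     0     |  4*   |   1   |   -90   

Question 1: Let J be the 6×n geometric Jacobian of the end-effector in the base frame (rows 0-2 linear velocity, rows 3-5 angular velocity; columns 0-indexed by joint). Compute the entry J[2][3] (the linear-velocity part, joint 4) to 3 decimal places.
-0.866

prismatic axis z_3 = (-0.2500,0.4330,-0.8660)
J_v[:, 3] = z_3; J_ω[:, 3] = (0,0,0)
entry J[2][3] = -0.8660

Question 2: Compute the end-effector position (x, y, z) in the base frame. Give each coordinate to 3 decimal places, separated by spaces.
5.995 5.616 -2.428

after link 1: o_1 = (1.5000, -2.5981, 4.0000)
after link 2: o_2 = (3.9641, 1.1340, 0.5359)
after link 3: o_3 = (6.1292, 3.3840, 1.0359)
after link 4: o_4 = (5.9952, 5.6160, -2.4282)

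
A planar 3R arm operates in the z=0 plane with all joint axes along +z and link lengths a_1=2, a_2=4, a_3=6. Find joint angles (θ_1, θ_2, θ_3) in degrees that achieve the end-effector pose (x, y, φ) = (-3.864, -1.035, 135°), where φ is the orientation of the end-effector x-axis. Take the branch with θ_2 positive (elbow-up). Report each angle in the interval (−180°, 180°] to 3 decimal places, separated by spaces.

wrist centre = target − a_3·(cos φ, sin φ) = (0.3786, -5.2776)
cos θ_2 = (27.9969−2²−4²)/(2·2·4) = 0.4998; θ_2 = 60.0130° (elbow-up)
β = atan2(-5.2776,0.3786) = -85.8964°; ψ = atan2(3.4646,3.9992) = 40.9027°
θ_1 = β − ψ = -126.7991°
θ_3 = φ − θ_1 − θ_2 = -158.2139° (wrapped to (-180°,180°])

-126.799 60.013 -158.214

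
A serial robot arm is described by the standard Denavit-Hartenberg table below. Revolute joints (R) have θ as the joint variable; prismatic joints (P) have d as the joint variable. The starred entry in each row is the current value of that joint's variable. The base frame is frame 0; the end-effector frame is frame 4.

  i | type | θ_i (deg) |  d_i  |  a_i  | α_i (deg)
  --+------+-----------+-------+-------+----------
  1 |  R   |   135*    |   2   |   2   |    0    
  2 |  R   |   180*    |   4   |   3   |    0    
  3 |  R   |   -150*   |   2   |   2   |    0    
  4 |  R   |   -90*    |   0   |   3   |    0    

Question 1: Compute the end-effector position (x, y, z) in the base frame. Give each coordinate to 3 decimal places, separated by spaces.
after link 1: o_1 = (-1.4142, 1.4142, 2.0000)
after link 2: o_2 = (0.7071, -0.7071, 6.0000)
after link 3: o_3 = (-1.2247, -0.1895, 8.0000)
after link 4: o_4 = (-0.4483, 2.7083, 8.0000)

-0.448 2.708 8.000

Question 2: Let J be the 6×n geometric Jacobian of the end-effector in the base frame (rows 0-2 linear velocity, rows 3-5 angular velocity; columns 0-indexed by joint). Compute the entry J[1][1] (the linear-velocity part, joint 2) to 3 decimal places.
axis z_1 = (0.0000,0.0000,1.0000); lever o_n−o_1 = (0.9659,1.2941,6.0000)
cross product → J_v[:, 1] = (-1.2941,0.9659,0.0000)
J_ω[:, 1] = z_1
entry J[1][1] = 0.9659

0.966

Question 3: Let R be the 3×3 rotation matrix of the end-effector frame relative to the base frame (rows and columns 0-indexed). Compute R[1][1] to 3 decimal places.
End-effector y-axis (col 1 of R) = (-0.9659,0.2588,0.0000)
R[1][1] = 0.2588

0.259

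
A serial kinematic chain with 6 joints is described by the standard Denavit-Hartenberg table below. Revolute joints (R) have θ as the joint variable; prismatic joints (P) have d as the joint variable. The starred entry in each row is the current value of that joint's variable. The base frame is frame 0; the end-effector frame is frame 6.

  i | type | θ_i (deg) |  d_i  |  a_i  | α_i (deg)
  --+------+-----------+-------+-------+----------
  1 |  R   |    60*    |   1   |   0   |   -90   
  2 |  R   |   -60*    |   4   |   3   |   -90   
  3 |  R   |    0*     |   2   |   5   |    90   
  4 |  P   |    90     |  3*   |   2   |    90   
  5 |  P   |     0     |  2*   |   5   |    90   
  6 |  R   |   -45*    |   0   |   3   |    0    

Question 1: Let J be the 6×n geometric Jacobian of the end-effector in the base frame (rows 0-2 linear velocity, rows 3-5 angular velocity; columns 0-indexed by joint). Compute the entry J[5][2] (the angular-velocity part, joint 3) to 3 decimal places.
axis z_2 = (0.4330,0.7500,-0.5000); lever o_n−o_2 = (3.4373,11.9535,-1.3356)
cross product → J_v[:, 2] = (4.9751,-1.1403,2.5981)
J_ω[:, 2] = z_2
entry J[5][2] = -0.5000

-0.500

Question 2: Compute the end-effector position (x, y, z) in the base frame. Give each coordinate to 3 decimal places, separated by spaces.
after link 1: o_1 = (0.0000, 0.0000, 1.0000)
after link 2: o_2 = (-2.7141, 3.2990, 3.5981)
after link 3: o_3 = (-0.5981, 6.9641, 6.9282)
after link 4: o_4 = (-2.3301, 9.9641, 5.9282)
after link 5: o_5 = (0.3349, 14.5801, 5.1603)
after link 6: o_6 = (0.7232, 15.2526, 2.2625)

0.723 15.253 2.262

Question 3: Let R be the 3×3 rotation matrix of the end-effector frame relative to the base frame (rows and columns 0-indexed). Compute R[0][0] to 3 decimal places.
End-effector x-axis (col 0 of R) = (0.1294,0.2241,-0.9659)
R[0][0] = 0.1294

0.129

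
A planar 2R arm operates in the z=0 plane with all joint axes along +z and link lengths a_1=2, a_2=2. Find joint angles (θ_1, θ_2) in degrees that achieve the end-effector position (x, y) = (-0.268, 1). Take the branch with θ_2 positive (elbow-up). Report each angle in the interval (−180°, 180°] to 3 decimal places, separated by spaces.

30.003 150.000

cos θ_2 = (1.0718−2²−2²)/(2·2·2) = -0.8660; θ_2 = 149.9996° (elbow-up)
β = atan2(1.0000,-0.2680) = 105.0027°; ψ = atan2(1.0000,0.2680) = 74.9998°
θ_1 = β − ψ = 30.0029°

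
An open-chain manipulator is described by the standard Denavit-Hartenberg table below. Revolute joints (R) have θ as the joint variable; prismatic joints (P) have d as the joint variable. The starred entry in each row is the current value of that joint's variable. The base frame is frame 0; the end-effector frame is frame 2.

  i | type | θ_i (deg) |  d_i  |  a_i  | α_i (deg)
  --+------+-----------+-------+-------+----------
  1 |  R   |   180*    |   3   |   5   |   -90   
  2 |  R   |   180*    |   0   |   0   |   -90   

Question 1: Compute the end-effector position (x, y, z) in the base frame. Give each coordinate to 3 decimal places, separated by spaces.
-5.000 0.000 3.000

after link 1: o_1 = (-5.0000, 0.0000, 3.0000)
after link 2: o_2 = (-5.0000, 0.0000, 3.0000)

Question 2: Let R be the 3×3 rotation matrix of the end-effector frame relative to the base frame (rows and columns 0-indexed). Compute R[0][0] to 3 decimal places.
End-effector x-axis (col 0 of R) = (1.0000,-0.0000,-0.0000)
R[0][0] = 1.0000

1.000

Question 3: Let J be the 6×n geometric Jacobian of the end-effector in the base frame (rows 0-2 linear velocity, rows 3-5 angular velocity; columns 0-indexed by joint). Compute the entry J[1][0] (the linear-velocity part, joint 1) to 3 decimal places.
axis z_0 = ẑ; lever o_n−o_0 = (-5.0000,0.0000,3.0000)
cross product → J_v[:, 0] = (-0.0000,-5.0000,0.0000)
J_ω[:, 0] = z_0
entry J[1][0] = -5.0000

-5.000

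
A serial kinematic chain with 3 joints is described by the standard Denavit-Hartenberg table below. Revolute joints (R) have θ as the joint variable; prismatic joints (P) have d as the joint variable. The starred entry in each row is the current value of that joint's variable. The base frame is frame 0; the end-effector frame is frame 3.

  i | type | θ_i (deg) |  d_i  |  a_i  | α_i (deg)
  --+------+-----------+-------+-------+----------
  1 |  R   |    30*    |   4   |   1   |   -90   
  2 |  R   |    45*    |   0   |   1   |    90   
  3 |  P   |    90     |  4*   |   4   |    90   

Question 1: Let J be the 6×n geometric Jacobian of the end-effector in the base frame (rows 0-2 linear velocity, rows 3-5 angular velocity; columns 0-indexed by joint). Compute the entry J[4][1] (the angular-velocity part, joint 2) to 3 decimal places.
axis z_1 = (-0.5000,0.8660,0.0000); lever o_n−o_1 = (1.0619,5.2319,2.1213)
cross product → J_v[:, 1] = (1.8371,1.0607,-3.5355)
J_ω[:, 1] = z_1
entry J[4][1] = 0.8660

0.866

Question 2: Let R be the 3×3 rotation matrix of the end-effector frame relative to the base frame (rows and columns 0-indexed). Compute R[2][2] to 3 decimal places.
-0.707

End-effector z-axis (col 2 of R) = (0.6124,0.3536,-0.7071)
R[2][2] = -0.7071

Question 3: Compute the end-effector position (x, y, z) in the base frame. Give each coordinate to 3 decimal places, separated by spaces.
1.928 5.732 6.121

after link 1: o_1 = (0.8660, 0.5000, 4.0000)
after link 2: o_2 = (1.4784, 0.8536, 3.2929)
after link 3: o_3 = (1.9279, 5.7319, 6.1213)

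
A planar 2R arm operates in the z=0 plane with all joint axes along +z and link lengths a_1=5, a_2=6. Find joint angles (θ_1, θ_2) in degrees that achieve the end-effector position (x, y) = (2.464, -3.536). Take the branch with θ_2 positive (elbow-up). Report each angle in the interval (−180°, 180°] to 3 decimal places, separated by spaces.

-135.008 134.999

cos θ_2 = (18.5746−5²−6²)/(2·5·6) = -0.7071; θ_2 = 134.9987° (elbow-up)
β = atan2(-3.5360,2.4640) = -55.1300°; ψ = atan2(4.2427,0.7575) = 79.8776°
θ_1 = β − ψ = -135.0076°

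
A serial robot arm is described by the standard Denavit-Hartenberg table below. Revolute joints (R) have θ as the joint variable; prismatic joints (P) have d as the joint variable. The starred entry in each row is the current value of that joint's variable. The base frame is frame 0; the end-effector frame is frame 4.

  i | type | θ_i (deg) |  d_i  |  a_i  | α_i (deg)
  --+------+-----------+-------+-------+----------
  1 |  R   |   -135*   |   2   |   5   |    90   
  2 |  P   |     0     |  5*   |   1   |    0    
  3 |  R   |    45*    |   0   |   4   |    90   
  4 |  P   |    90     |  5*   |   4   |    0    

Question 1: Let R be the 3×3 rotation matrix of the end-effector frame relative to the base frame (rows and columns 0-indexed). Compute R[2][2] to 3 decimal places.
End-effector z-axis (col 2 of R) = (-0.5000,-0.5000,-0.7071)
R[2][2] = -0.7071

-0.707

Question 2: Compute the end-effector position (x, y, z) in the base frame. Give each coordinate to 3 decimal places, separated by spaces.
-15.107 -2.379 1.293

after link 1: o_1 = (-3.5355, -3.5355, 2.0000)
after link 2: o_2 = (-7.7782, -0.7071, 2.0000)
after link 3: o_3 = (-9.7782, -2.7071, 4.8284)
after link 4: o_4 = (-15.1066, -2.3787, 1.2929)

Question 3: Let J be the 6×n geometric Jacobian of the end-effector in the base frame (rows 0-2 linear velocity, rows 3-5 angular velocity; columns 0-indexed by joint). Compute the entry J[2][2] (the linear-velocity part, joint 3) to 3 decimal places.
axis z_2 = (-0.7071,0.7071,0.0000); lever o_n−o_2 = (-7.3284,-1.6716,-0.7071)
cross product → J_v[:, 2] = (-0.5000,-0.5000,6.3640)
J_ω[:, 2] = z_2
entry J[2][2] = 6.3640

6.364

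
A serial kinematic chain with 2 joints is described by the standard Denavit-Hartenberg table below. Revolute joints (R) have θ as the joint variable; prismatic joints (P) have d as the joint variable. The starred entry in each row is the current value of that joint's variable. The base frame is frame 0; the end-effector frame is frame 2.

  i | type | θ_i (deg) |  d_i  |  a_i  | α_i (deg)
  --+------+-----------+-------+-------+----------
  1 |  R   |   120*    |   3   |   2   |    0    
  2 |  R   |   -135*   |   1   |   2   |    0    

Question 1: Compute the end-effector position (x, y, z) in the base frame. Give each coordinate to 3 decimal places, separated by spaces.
0.932 1.214 4.000

after link 1: o_1 = (-1.0000, 1.7321, 3.0000)
after link 2: o_2 = (0.9319, 1.2144, 4.0000)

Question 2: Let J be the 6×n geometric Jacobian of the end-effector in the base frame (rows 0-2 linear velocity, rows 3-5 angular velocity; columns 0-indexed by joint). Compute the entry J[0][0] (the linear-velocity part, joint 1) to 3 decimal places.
-1.214

axis z_0 = ẑ; lever o_n−o_0 = (0.9319,1.2144,4.0000)
cross product → J_v[:, 0] = (-1.2144,0.9319,0.0000)
J_ω[:, 0] = z_0
entry J[0][0] = -1.2144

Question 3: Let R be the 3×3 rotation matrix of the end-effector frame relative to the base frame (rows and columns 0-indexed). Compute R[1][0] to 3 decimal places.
End-effector x-axis (col 0 of R) = (0.9659,-0.2588,0.0000)
R[1][0] = -0.2588

-0.259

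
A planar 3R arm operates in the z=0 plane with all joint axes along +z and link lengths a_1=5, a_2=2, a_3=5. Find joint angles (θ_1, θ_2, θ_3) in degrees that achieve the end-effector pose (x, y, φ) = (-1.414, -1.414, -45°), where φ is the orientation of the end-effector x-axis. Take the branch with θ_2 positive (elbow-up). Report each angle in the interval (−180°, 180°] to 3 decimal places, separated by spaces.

134.997 90.003 90.000

wrist centre = target − a_3·(cos φ, sin φ) = (-4.9495, 2.1215)
cos θ_2 = (28.9988−5²−2²)/(2·5·2) = -0.0001; θ_2 = 90.0035° (elbow-up)
β = atan2(2.1215,-4.9495) = 156.7984°; ψ = atan2(2.0000,4.9999) = 21.8019°
θ_1 = β − ψ = 134.9965°
θ_3 = φ − θ_1 − θ_2 = 90.0000° (wrapped to (-180°,180°])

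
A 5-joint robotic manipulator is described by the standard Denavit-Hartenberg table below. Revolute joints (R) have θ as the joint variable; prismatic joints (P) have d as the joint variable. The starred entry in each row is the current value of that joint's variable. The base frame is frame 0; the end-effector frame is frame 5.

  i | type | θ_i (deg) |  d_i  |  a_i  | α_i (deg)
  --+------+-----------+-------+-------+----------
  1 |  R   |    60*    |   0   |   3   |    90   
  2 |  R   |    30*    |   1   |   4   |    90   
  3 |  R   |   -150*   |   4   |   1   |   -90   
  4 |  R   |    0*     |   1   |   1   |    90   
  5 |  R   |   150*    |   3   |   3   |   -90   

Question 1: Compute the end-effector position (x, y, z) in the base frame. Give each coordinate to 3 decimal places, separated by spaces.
after link 1: o_1 = (1.5000, 2.5981, 0.0000)
after link 2: o_2 = (4.0981, 5.0981, 2.0000)
after link 3: o_3 = (4.2901, 6.4306, -1.8971)
after link 4: o_4 = (2.9486, 6.8391, -2.0801)
after link 5: o_5 = (4.9976, 10.3881, -3.1782)

4.998 10.388 -3.178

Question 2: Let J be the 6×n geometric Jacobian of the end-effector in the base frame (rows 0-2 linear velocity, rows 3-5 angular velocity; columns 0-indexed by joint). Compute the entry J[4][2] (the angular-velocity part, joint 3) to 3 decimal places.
0.433

axis z_2 = (0.2500,0.4330,-0.8660); lever o_n−o_2 = (0.8995,5.2901,-5.1782)
cross product → J_v[:, 2] = (2.3391,0.5155,0.9330)
J_ω[:, 2] = z_2
entry J[4][2] = 0.4330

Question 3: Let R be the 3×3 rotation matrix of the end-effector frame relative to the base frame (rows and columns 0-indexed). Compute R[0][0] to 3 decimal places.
End-effector x-axis (col 0 of R) = (0.4330,0.7500,0.5000)
R[0][0] = 0.4330

0.433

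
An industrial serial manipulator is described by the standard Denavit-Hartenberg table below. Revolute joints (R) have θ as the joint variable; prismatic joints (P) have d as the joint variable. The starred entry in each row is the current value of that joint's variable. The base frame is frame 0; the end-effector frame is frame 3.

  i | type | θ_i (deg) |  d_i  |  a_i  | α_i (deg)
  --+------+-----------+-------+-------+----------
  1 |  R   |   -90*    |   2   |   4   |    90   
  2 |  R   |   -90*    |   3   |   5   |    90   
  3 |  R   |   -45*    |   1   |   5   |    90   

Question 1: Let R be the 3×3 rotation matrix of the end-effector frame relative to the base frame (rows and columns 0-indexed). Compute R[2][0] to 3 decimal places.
-0.707

End-effector x-axis (col 0 of R) = (0.7071,0.0000,-0.7071)
R[2][0] = -0.7071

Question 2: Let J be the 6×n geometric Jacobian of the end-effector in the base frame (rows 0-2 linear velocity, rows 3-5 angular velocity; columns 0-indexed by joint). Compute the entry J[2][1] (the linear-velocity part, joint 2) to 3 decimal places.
axis z_1 = (-1.0000,-0.0000,0.0000); lever o_n−o_1 = (0.5355,1.0000,-8.5355)
cross product → J_v[:, 1] = (0.0000,-8.5355,-1.0000)
J_ω[:, 1] = z_1
entry J[2][1] = -1.0000

-1.000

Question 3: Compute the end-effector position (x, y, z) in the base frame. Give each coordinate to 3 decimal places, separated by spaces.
after link 1: o_1 = (0.0000, -4.0000, 2.0000)
after link 2: o_2 = (-3.0000, -4.0000, -3.0000)
after link 3: o_3 = (0.5355, -3.0000, -6.5355)

0.536 -3.000 -6.536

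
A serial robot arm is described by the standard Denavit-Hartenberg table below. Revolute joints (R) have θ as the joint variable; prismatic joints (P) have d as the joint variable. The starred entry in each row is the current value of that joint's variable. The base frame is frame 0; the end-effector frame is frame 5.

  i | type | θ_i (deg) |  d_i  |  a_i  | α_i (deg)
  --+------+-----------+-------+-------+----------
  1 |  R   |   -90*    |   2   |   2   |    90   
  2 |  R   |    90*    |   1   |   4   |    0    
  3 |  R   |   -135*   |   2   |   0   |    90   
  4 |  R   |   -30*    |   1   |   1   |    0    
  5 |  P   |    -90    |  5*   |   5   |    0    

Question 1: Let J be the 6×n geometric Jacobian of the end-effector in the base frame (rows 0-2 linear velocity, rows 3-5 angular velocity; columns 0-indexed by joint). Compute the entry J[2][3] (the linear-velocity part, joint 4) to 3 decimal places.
-3.415

axis z_3 = (-0.0000,0.7071,-0.7071); lever o_n−o_3 = (4.8301,5.3980,-3.0872)
cross product → J_v[:, 3] = (1.6340,-3.4154,-3.4154)
J_ω[:, 3] = z_3
entry J[2][3] = -3.4154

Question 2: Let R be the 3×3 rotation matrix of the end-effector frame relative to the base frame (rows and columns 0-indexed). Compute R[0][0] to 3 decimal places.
End-effector x-axis (col 0 of R) = (0.8660,0.3536,0.3536)
R[0][0] = 0.8660

0.866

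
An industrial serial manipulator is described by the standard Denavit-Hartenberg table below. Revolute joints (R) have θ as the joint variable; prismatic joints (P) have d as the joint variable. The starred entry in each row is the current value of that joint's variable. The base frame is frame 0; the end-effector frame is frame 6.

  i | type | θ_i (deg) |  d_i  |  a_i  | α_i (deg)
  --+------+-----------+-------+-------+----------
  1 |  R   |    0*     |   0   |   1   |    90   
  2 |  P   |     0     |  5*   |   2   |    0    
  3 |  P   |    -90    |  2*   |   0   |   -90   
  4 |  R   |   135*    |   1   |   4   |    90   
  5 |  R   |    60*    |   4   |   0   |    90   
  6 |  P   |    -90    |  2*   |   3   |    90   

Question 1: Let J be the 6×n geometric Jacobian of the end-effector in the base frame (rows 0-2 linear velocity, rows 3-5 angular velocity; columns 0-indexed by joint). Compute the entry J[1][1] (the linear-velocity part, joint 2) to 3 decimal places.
prismatic axis z_1 = (0.0000,-1.0000,0.0000)
J_v[:, 1] = z_1; J_ω[:, 1] = (0,0,0)
entry J[1][1] = -1.0000

-1.000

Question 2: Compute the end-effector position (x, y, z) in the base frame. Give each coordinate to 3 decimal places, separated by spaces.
3.000 -2.240 3.346

after link 1: o_1 = (1.0000, 0.0000, 0.0000)
after link 2: o_2 = (3.0000, -5.0000, 0.0000)
after link 3: o_3 = (3.0000, -7.0000, 0.0000)
after link 4: o_4 = (4.0000, -4.1716, 2.8284)
after link 5: o_5 = (4.0000, -1.3431, 0.0000)
after link 6: o_6 = (3.0000, -2.2397, 3.3461)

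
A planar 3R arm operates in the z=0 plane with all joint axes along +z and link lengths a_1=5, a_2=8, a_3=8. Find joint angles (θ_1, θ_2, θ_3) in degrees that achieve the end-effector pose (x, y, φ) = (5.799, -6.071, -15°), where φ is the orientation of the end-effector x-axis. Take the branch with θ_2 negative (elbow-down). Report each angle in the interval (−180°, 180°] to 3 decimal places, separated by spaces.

wrist centre = target − a_3·(cos φ, sin φ) = (-1.9284, -4.0004)
cos θ_2 = (19.7223−5²−8²)/(2·5·8) = -0.8660; θ_2 = -149.9937° (elbow-down)
β = atan2(-4.0004,-1.9284) = -115.7363°; ψ = atan2(-4.0008,-1.9278) = -115.7271°
θ_1 = β − ψ = -0.0092°
θ_3 = φ − θ_1 − θ_2 = 135.0029° (wrapped to (-180°,180°])

-0.009 -149.994 135.003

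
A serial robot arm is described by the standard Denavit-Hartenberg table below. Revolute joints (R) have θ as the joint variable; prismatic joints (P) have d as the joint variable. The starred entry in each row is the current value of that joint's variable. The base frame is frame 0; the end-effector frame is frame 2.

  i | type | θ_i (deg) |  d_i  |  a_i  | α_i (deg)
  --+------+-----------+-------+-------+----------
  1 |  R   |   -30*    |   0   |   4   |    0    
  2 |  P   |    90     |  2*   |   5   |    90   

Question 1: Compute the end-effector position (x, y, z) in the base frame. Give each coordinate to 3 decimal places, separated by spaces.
after link 1: o_1 = (3.4641, -2.0000, 0.0000)
after link 2: o_2 = (5.9641, 2.3301, 2.0000)

5.964 2.330 2.000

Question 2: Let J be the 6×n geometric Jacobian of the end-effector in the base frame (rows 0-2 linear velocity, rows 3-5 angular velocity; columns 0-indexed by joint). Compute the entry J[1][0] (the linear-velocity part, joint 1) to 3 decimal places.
axis z_0 = ẑ; lever o_n−o_0 = (5.9641,2.3301,2.0000)
cross product → J_v[:, 0] = (-2.3301,5.9641,0.0000)
J_ω[:, 0] = z_0
entry J[1][0] = 5.9641

5.964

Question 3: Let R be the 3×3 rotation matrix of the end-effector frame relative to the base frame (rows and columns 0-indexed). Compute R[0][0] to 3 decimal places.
0.500

End-effector x-axis (col 0 of R) = (0.5000,0.8660,0.0000)
R[0][0] = 0.5000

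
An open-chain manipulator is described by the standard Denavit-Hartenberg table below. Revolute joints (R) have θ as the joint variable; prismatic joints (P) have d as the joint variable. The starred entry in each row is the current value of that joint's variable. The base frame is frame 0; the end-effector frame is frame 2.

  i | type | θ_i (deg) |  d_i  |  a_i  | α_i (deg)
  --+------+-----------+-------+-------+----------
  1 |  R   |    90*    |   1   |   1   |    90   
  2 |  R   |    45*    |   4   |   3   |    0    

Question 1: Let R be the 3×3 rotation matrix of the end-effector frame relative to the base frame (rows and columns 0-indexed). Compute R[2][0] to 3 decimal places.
0.707

End-effector x-axis (col 0 of R) = (0.0000,0.7071,0.7071)
R[2][0] = 0.7071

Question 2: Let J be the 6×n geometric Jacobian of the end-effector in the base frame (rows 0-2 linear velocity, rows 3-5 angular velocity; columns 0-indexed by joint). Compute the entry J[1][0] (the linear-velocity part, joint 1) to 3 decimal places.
axis z_0 = ẑ; lever o_n−o_0 = (4.0000,3.1213,3.1213)
cross product → J_v[:, 0] = (-3.1213,4.0000,0.0000)
J_ω[:, 0] = z_0
entry J[1][0] = 4.0000

4.000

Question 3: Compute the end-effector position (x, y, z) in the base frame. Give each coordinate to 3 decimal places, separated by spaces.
4.000 3.121 3.121

after link 1: o_1 = (0.0000, 1.0000, 1.0000)
after link 2: o_2 = (4.0000, 3.1213, 3.1213)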